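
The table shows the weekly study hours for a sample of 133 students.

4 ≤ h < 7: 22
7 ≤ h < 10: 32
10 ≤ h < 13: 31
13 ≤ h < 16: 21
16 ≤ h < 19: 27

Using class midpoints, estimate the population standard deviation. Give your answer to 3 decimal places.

4.105

Midpoints: 5.5, 8.5, 11.5, 14.5, 17.5
n = 133, Σfm = 1526.5, mean = 11.4774
Σfm² = 19761.25
Σf(m − x̄)² = Σfm² − (Σfm)²/n = 19761.25 − 1526.5²/133 = 2240.9323
Population variance = 2240.9323 / 133 = 16.8491
Standard deviation = √16.8491 = 4.1048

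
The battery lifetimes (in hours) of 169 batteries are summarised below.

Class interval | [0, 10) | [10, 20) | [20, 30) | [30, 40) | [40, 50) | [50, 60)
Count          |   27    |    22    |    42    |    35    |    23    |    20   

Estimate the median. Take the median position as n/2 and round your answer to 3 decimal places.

28.452

Cumulative frequencies: 27, 49, 91, 126, 149, 169
n = 169; position = n/2 = 84.5.
This falls in the class [20, 30): L = 20, F = 49, f = 42, h = 10.
Median ≈ 20 + ((84.5 − 49) / 42) × 10 = 28.4524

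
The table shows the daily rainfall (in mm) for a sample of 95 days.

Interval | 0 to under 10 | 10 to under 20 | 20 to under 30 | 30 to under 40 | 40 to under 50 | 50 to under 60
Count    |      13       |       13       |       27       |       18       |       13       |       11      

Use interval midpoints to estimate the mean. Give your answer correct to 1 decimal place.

Midpoints: 5, 15, 25, 35, 45, 55
Σfm = 13×5 + 13×15 + 27×25 + 18×35 + 13×45 + 11×55 = 2755
n = Σf = 95
Mean = 2755 / 95 = 29.0000

29.0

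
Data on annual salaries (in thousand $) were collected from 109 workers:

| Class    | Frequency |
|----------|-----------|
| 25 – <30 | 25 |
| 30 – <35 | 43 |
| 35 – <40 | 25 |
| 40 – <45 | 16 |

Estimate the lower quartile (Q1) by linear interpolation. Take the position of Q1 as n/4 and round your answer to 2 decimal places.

30.26

Cumulative frequencies: 25, 68, 93, 109
n = 109; position = n/4 = 27.25.
This falls in the class 30 – <35: L = 30, F = 25, f = 43, h = 5.
Lower quartile ≈ 30 + ((27.25 − 25) / 43) × 5 = 30.2616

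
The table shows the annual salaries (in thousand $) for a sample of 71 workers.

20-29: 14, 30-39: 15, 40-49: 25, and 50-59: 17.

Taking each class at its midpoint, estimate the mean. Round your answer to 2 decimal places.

40.84

Midpoints: 24.5, 34.5, 44.5, 54.5
Σfm = 14×24.5 + 15×34.5 + 25×44.5 + 17×54.5 = 2899.5
n = Σf = 71
Mean = 2899.5 / 71 = 40.8380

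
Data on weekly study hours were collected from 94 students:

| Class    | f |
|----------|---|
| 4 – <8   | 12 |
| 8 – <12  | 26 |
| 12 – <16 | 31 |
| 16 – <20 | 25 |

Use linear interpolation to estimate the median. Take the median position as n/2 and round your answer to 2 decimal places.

13.16

Cumulative frequencies: 12, 38, 69, 94
n = 94; position = n/2 = 47.
This falls in the class 12 – <16: L = 12, F = 38, f = 31, h = 4.
Median ≈ 12 + ((47 − 38) / 31) × 4 = 13.1613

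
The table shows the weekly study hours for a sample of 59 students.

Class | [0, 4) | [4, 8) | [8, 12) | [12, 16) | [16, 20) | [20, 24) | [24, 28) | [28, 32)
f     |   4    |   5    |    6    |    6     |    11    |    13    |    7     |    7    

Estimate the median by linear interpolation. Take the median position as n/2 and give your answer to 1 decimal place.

Cumulative frequencies: 4, 9, 15, 21, 32, 45, 52, 59
n = 59; position = n/2 = 29.5.
This falls in the class [16, 20): L = 16, F = 21, f = 11, h = 4.
Median ≈ 16 + ((29.5 − 21) / 11) × 4 = 19.0909

19.1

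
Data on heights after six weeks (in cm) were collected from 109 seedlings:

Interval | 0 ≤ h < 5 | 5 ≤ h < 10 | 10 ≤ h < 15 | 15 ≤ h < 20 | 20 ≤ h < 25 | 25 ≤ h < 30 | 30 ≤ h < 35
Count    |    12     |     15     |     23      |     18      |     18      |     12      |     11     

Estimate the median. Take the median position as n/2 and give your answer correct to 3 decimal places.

16.250

Cumulative frequencies: 12, 27, 50, 68, 86, 98, 109
n = 109; position = n/2 = 54.5.
This falls in the class 15 ≤ h < 20: L = 15, F = 50, f = 18, h = 5.
Median ≈ 15 + ((54.5 − 50) / 18) × 5 = 16.2500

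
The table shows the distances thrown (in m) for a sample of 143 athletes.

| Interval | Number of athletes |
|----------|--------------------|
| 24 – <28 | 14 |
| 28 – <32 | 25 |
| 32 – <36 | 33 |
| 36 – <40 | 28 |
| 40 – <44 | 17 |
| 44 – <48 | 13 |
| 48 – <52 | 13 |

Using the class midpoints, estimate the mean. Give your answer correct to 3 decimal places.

Midpoints: 26, 30, 34, 38, 42, 46, 50
Σfm = 14×26 + 25×30 + 33×34 + 28×38 + 17×42 + 13×46 + 13×50 = 5262
n = Σf = 143
Mean = 5262 / 143 = 36.7972

36.797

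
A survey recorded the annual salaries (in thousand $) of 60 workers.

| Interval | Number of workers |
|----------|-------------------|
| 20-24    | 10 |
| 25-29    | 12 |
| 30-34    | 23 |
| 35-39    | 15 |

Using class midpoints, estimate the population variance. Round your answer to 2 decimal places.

Midpoints: 22, 27, 32, 37
n = 60, Σfm = 1835, mean = 30.5833
Σfm² = 57675
Σf(m − x̄)² = Σfm² − (Σfm)²/n = 57675 − 1835²/60 = 1554.5833
Population variance = 1554.5833 / 60 = 25.9097

25.91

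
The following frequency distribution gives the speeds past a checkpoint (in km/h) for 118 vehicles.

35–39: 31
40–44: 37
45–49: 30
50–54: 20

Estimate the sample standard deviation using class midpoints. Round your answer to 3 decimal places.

5.232

Midpoints: 37, 42, 47, 52
n = 118, Σfm = 5151, mean = 43.6525
Σfm² = 228057
Σf(m − x̄)² = Σfm² − (Σfm)²/n = 228057 − 5151²/118 = 3202.7542
Sample variance = 3202.7542 / 117 = 27.3740
Standard deviation = √27.3740 = 5.2320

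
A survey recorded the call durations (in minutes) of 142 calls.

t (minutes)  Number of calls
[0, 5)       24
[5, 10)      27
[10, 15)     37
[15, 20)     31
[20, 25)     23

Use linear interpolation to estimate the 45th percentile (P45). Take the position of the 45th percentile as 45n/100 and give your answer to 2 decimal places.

Cumulative frequencies: 24, 51, 88, 119, 142
n = 142; position = 45n/100 = 63.9.
This falls in the class [10, 15): L = 10, F = 51, f = 37, h = 5.
45th percentile ≈ 10 + ((63.9 − 51) / 37) × 5 = 11.7432

11.74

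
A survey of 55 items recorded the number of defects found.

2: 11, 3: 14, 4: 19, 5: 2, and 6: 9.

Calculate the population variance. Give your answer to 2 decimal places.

1.66

Values: 2, 3, 4, 5, 6
n = 55, Σfx = 204, mean = 3.7091
Σfx² = 848
Σf(x − x̄)² = Σfx² − (Σfx)²/n = 848 − 204²/55 = 91.3455
Population variance = 91.3455 / 55 = 1.6608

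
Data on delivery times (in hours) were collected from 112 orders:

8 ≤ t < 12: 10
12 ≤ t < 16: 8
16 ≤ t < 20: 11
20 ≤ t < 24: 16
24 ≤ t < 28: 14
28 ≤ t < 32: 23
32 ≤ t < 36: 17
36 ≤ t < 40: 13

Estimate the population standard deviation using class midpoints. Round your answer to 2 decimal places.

8.45

Midpoints: 10, 14, 18, 22, 26, 30, 34, 38
n = 112, Σfm = 2888, mean = 25.7857
Σfm² = 82464
Σf(m − x̄)² = Σfm² − (Σfm)²/n = 82464 − 2888²/112 = 7994.8571
Population variance = 7994.8571 / 112 = 71.3827
Standard deviation = √71.3827 = 8.4488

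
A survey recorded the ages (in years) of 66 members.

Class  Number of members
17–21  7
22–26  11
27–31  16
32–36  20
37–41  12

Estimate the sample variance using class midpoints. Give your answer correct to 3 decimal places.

Midpoints: 19, 24, 29, 34, 39
n = 66, Σfm = 2009, mean = 30.4394
Σfm² = 63691
Σf(m − x̄)² = Σfm² − (Σfm)²/n = 63691 − 2009²/66 = 2538.2576
Sample variance = 2538.2576 / 65 = 39.0501

39.050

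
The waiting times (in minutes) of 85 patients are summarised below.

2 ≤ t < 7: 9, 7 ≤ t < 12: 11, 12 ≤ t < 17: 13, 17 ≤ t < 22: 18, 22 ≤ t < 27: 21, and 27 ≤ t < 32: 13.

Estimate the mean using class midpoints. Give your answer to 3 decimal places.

18.618

Midpoints: 4.5, 9.5, 14.5, 19.5, 24.5, 29.5
Σfm = 9×4.5 + 11×9.5 + 13×14.5 + 18×19.5 + 21×24.5 + 13×29.5 = 1582.5
n = Σf = 85
Mean = 1582.5 / 85 = 18.6176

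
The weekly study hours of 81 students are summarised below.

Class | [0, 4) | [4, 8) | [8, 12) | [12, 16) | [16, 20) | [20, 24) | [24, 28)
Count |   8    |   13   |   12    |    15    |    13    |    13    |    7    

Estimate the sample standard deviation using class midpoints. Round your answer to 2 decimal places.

Midpoints: 2, 6, 10, 14, 18, 22, 26
n = 81, Σfm = 1126, mean = 13.9012
Σfm² = 19876
Σf(m − x̄)² = Σfm² − (Σfm)²/n = 19876 − 1126²/81 = 4223.2099
Sample variance = 4223.2099 / 80 = 52.7901
Standard deviation = √52.7901 = 7.2657

7.27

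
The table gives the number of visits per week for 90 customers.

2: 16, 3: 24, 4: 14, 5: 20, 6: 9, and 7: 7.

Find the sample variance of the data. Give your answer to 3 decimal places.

Values: 2, 3, 4, 5, 6, 7
n = 90, Σfx = 363, mean = 4.0333
Σfx² = 1671
Σf(x − x̄)² = Σfx² − (Σfx)²/n = 1671 − 363²/90 = 206.9000
Sample variance = 206.9000 / 89 = 2.3247

2.325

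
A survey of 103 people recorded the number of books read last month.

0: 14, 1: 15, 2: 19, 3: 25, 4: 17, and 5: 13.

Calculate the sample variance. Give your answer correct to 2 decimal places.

Values: 0, 1, 2, 3, 4, 5
n = 103, Σfx = 261, mean = 2.5340
Σfx² = 913
Σf(x − x̄)² = Σfx² − (Σfx)²/n = 913 − 261²/103 = 251.6311
Sample variance = 251.6311 / 102 = 2.4670

2.47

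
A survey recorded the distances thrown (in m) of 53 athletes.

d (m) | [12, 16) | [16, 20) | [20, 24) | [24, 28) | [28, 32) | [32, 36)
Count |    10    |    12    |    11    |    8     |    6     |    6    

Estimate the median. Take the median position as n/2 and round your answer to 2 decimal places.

Cumulative frequencies: 10, 22, 33, 41, 47, 53
n = 53; position = n/2 = 26.5.
This falls in the class [20, 24): L = 20, F = 22, f = 11, h = 4.
Median ≈ 20 + ((26.5 − 22) / 11) × 4 = 21.6364

21.64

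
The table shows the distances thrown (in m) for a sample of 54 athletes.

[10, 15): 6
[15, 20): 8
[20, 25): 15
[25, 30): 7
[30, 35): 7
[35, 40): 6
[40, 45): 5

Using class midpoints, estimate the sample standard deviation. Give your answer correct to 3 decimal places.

Midpoints: 12.5, 17.5, 22.5, 27.5, 32.5, 37.5, 42.5
n = 54, Σfm = 1410, mean = 26.1111
Σfm² = 41137.5
Σf(m − x̄)² = Σfm² − (Σfm)²/n = 41137.5 − 1410²/54 = 4320.8333
Sample variance = 4320.8333 / 53 = 81.5252
Standard deviation = √81.5252 = 9.0291

9.029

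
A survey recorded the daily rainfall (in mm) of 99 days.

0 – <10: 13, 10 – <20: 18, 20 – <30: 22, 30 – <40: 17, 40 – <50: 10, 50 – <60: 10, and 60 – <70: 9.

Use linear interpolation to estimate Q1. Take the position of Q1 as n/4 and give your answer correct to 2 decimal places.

16.53

Cumulative frequencies: 13, 31, 53, 70, 80, 90, 99
n = 99; position = n/4 = 24.75.
This falls in the class 10 – <20: L = 10, F = 13, f = 18, h = 10.
Lower quartile ≈ 10 + ((24.75 − 13) / 18) × 10 = 16.5278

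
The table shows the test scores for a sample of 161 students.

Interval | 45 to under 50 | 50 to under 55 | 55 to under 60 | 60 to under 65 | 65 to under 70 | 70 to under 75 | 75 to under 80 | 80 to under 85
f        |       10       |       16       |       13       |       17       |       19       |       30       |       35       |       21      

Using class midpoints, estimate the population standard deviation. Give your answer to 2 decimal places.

Midpoints: 47.5, 52.5, 57.5, 62.5, 67.5, 72.5, 77.5, 82.5
n = 161, Σfm = 11027.5, mean = 68.4938
Σfm² = 773456.25
Σf(m − x̄)² = Σfm² − (Σfm)²/n = 773456.25 − 11027.5²/161 = 18140.9938
Population variance = 18140.9938 / 161 = 112.6770
Standard deviation = √112.6770 = 10.6149

10.61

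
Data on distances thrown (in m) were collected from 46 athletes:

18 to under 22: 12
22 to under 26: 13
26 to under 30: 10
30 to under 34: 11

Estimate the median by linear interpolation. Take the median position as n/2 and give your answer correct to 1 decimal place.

25.4

Cumulative frequencies: 12, 25, 35, 46
n = 46; position = n/2 = 23.
This falls in the class 22 to under 26: L = 22, F = 12, f = 13, h = 4.
Median ≈ 22 + ((23 − 12) / 13) × 4 = 25.3846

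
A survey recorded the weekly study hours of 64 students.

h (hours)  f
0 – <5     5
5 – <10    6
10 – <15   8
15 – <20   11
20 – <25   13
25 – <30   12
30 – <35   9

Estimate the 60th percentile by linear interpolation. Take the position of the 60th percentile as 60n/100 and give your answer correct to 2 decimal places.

23.23

Cumulative frequencies: 5, 11, 19, 30, 43, 55, 64
n = 64; position = 60n/100 = 38.4.
This falls in the class 20 – <25: L = 20, F = 30, f = 13, h = 5.
60th percentile ≈ 20 + ((38.4 − 30) / 13) × 5 = 23.2308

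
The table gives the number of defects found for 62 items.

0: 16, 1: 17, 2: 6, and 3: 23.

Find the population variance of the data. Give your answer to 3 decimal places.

1.502

Values: 0, 1, 2, 3
n = 62, Σfx = 98, mean = 1.5806
Σfx² = 248
Σf(x − x̄)² = Σfx² − (Σfx)²/n = 248 − 98²/62 = 93.0968
Population variance = 93.0968 / 62 = 1.5016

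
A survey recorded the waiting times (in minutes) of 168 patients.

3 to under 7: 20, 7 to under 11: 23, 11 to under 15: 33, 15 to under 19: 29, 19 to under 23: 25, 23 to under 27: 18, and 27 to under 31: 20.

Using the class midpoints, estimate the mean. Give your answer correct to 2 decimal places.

Midpoints: 5, 9, 13, 17, 21, 25, 29
Σfm = 20×5 + 23×9 + 33×13 + 29×17 + 25×21 + 18×25 + 20×29 = 2784
n = Σf = 168
Mean = 2784 / 168 = 16.5714

16.57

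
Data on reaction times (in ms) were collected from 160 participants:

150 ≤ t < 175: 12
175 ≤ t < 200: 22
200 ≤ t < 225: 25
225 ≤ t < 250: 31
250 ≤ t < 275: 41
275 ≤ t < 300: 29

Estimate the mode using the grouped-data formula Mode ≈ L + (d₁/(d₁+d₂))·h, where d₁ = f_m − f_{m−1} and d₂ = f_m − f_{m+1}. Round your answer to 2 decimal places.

261.36

Modal class: 250 ≤ t < 275 (highest frequency 41).
d₁ = 41 − 31 = 10, d₂ = 41 − 29 = 12
Mode ≈ 250 + (10/(10+12)) × 25 = 250 + 11.3636 = 261.3636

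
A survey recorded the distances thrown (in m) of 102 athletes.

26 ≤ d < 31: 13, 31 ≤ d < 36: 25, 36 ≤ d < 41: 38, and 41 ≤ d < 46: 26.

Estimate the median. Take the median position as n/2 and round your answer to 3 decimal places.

37.711

Cumulative frequencies: 13, 38, 76, 102
n = 102; position = n/2 = 51.
This falls in the class 36 ≤ d < 41: L = 36, F = 38, f = 38, h = 5.
Median ≈ 36 + ((51 − 38) / 38) × 5 = 37.7105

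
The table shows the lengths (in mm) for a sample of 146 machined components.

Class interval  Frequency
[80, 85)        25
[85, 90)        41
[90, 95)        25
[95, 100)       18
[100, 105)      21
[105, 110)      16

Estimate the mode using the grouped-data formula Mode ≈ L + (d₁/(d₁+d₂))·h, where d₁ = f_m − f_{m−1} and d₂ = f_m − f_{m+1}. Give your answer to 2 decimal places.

Modal class: [85, 90) (highest frequency 41).
d₁ = 41 − 25 = 16, d₂ = 41 − 25 = 16
Mode ≈ 85 + (16/(16+16)) × 5 = 85 + 2.5000 = 87.5000

87.50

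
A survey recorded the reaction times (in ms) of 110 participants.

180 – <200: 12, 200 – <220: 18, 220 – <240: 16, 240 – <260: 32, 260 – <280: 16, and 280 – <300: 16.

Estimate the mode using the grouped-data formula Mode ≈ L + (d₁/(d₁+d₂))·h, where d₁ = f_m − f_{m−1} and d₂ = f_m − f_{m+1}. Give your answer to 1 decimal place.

250.0

Modal class: 240 – <260 (highest frequency 32).
d₁ = 32 − 16 = 16, d₂ = 32 − 16 = 16
Mode ≈ 240 + (16/(16+16)) × 20 = 240 + 10.0000 = 250.0000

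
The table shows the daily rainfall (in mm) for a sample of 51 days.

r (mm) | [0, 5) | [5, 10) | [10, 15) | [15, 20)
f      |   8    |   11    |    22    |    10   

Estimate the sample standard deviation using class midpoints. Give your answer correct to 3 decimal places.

Midpoints: 2.5, 7.5, 12.5, 17.5
n = 51, Σfm = 552.5, mean = 10.8333
Σfm² = 7168.75
Σf(m − x̄)² = Σfm² − (Σfm)²/n = 7168.75 − 552.5²/51 = 1183.3333
Sample variance = 1183.3333 / 50 = 23.6667
Standard deviation = √23.6667 = 4.8648

4.865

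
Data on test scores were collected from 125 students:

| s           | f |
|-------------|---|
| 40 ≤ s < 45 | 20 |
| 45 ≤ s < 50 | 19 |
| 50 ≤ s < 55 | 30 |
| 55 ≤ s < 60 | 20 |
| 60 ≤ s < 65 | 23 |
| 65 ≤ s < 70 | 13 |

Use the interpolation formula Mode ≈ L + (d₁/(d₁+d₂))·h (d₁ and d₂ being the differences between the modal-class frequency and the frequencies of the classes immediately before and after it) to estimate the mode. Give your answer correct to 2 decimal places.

52.62

Modal class: 50 ≤ s < 55 (highest frequency 30).
d₁ = 30 − 19 = 11, d₂ = 30 − 20 = 10
Mode ≈ 50 + (11/(11+10)) × 5 = 50 + 2.6190 = 52.6190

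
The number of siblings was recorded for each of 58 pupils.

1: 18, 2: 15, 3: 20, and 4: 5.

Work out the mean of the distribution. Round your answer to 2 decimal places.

Values: 1, 2, 3, 4
Σfx = 18×1 + 15×2 + 20×3 + 5×4 = 128
n = Σf = 58
Mean = 128 / 58 = 2.2069

2.21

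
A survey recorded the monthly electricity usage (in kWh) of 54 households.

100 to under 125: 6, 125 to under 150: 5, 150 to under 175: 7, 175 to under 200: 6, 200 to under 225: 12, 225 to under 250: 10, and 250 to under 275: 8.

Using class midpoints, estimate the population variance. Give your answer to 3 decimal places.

Midpoints: 112.5, 137.5, 162.5, 187.5, 212.5, 237.5, 262.5
n = 54, Σfm = 10650, mean = 197.2222
Σfm² = 2223437.5
Σf(m − x̄)² = Σfm² − (Σfm)²/n = 2223437.5 − 10650²/54 = 123020.8333
Population variance = 123020.8333 / 54 = 2278.1636

2278.164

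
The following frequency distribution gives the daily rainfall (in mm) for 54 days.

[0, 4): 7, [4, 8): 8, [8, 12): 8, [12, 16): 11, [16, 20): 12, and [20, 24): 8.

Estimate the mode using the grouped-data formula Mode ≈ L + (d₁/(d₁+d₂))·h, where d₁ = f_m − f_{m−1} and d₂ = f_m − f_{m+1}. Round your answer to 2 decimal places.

16.80

Modal class: [16, 20) (highest frequency 12).
d₁ = 12 − 11 = 1, d₂ = 12 − 8 = 4
Mode ≈ 16 + (1/(1+4)) × 4 = 16 + 0.8000 = 16.8000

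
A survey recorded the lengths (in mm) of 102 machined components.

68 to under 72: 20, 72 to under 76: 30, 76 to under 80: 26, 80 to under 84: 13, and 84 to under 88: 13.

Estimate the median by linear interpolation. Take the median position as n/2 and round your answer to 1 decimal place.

76.2

Cumulative frequencies: 20, 50, 76, 89, 102
n = 102; position = n/2 = 51.
This falls in the class 76 to under 80: L = 76, F = 50, f = 26, h = 4.
Median ≈ 76 + ((51 − 50) / 26) × 4 = 76.1538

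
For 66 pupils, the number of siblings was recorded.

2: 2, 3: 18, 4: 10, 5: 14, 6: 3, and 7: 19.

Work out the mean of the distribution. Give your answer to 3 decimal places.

Values: 2, 3, 4, 5, 6, 7
Σfx = 2×2 + 18×3 + 10×4 + 14×5 + 3×6 + 19×7 = 319
n = Σf = 66
Mean = 319 / 66 = 4.8333

4.833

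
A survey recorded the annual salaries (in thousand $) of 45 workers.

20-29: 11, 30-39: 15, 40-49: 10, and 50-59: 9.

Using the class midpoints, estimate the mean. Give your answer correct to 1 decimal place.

38.3

Midpoints: 24.5, 34.5, 44.5, 54.5
Σfm = 11×24.5 + 15×34.5 + 10×44.5 + 9×54.5 = 1722.5
n = Σf = 45
Mean = 1722.5 / 45 = 38.2778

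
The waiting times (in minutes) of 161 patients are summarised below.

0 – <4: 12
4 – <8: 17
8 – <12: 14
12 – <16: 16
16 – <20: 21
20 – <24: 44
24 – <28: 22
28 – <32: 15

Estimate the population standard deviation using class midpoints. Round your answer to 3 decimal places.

8.241

Midpoints: 2, 6, 10, 14, 18, 22, 26, 30
n = 161, Σfm = 2858, mean = 17.7516
Σfm² = 61668
Σf(m − x̄)² = Σfm² − (Σfm)²/n = 61668 − 2858²/161 = 10934.0621
Population variance = 10934.0621 / 161 = 67.9134
Standard deviation = √67.9134 = 8.2410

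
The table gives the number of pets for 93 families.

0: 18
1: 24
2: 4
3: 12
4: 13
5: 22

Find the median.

3

Cumulative frequencies: 18, 42, 46, 58, 71, 93
n = 93, so the median is the value in position (n+1)/2 = 47.
Position 47 falls at value 3.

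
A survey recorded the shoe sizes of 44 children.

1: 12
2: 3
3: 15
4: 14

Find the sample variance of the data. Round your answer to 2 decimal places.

Values: 1, 2, 3, 4
n = 44, Σfx = 119, mean = 2.7045
Σfx² = 383
Σf(x − x̄)² = Σfx² − (Σfx)²/n = 383 − 119²/44 = 61.1591
Sample variance = 61.1591 / 43 = 1.4223

1.42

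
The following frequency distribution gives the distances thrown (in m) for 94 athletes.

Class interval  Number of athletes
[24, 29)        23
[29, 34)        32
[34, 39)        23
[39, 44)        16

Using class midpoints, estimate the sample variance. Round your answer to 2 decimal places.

26.64

Midpoints: 26.5, 31.5, 36.5, 41.5
n = 94, Σfm = 3121, mean = 33.2021
Σfm² = 106101.5
Σf(m − x̄)² = Σfm² − (Σfm)²/n = 106101.5 − 3121²/94 = 2477.6596
Sample variance = 2477.6596 / 93 = 26.6415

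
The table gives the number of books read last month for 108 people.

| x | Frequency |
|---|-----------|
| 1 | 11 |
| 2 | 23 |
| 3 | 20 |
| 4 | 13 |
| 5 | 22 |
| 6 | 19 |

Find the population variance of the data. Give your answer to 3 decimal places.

Values: 1, 2, 3, 4, 5, 6
n = 108, Σfx = 393, mean = 3.6389
Σfx² = 1725
Σf(x − x̄)² = Σfx² − (Σfx)²/n = 1725 − 393²/108 = 294.9167
Population variance = 294.9167 / 108 = 2.7307

2.731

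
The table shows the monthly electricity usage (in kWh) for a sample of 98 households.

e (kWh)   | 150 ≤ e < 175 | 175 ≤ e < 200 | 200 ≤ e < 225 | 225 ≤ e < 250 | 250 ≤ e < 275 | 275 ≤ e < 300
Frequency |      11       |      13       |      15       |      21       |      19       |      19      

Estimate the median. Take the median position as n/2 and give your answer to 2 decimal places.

236.90

Cumulative frequencies: 11, 24, 39, 60, 79, 98
n = 98; position = n/2 = 49.
This falls in the class 225 ≤ e < 250: L = 225, F = 39, f = 21, h = 25.
Median ≈ 225 + ((49 − 39) / 21) × 25 = 236.9048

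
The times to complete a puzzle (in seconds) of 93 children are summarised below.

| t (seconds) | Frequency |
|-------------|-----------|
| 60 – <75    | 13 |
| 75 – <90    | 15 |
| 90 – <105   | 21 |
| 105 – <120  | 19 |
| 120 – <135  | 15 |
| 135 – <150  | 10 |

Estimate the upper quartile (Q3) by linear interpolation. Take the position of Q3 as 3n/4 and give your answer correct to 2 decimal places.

Cumulative frequencies: 13, 28, 49, 68, 83, 93
n = 93; position = 3n/4 = 69.75.
This falls in the class 120 – <135: L = 120, F = 68, f = 15, h = 15.
Upper quartile ≈ 120 + ((69.75 − 68) / 15) × 15 = 121.7500

121.75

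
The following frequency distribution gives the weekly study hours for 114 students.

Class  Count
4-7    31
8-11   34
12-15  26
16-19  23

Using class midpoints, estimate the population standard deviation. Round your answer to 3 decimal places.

Midpoints: 5.5, 9.5, 13.5, 17.5
n = 114, Σfm = 1247, mean = 10.9386
Σfm² = 15788.5
Σf(m − x̄)² = Σfm² − (Σfm)²/n = 15788.5 − 1247²/114 = 2148.0702
Population variance = 2148.0702 / 114 = 18.8427
Standard deviation = √18.8427 = 4.3408

4.341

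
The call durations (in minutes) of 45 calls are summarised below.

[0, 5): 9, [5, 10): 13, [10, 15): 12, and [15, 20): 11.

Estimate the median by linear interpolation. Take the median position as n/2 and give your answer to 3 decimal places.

10.208

Cumulative frequencies: 9, 22, 34, 45
n = 45; position = n/2 = 22.5.
This falls in the class [10, 15): L = 10, F = 22, f = 12, h = 5.
Median ≈ 10 + ((22.5 − 22) / 12) × 5 = 10.2083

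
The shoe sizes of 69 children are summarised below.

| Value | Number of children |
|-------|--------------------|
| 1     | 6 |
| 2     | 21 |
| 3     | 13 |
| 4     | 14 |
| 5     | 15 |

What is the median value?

Cumulative frequencies: 6, 27, 40, 54, 69
n = 69, so the median is the value in position (n+1)/2 = 35.
Position 35 falls at value 3.

3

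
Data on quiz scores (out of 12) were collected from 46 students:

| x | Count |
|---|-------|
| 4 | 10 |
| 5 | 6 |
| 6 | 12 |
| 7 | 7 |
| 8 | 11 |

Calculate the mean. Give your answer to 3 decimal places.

6.065

Values: 4, 5, 6, 7, 8
Σfx = 10×4 + 6×5 + 12×6 + 7×7 + 11×8 = 279
n = Σf = 46
Mean = 279 / 46 = 6.0652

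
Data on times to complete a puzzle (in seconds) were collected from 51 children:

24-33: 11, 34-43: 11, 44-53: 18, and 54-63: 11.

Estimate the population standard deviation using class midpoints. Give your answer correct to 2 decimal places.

Midpoints: 28.5, 38.5, 48.5, 58.5
n = 51, Σfm = 2253.5, mean = 44.1863
Σfm² = 105224.75
Σf(m − x̄)² = Σfm² − (Σfm)²/n = 105224.75 − 2253.5²/51 = 5650.9804
Population variance = 5650.9804 / 51 = 110.8035
Standard deviation = √110.8035 = 10.5263

10.53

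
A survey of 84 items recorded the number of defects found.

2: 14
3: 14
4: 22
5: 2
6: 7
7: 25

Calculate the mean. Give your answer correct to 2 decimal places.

Values: 2, 3, 4, 5, 6, 7
Σfx = 14×2 + 14×3 + 22×4 + 2×5 + 7×6 + 25×7 = 385
n = Σf = 84
Mean = 385 / 84 = 4.5833

4.58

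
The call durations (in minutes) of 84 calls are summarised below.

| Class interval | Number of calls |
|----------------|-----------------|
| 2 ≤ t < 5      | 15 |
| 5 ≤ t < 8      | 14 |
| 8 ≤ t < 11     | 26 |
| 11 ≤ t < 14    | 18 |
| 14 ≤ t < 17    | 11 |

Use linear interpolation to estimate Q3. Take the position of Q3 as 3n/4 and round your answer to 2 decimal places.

12.33

Cumulative frequencies: 15, 29, 55, 73, 84
n = 84; position = 3n/4 = 63.
This falls in the class 11 ≤ t < 14: L = 11, F = 55, f = 18, h = 3.
Upper quartile ≈ 11 + ((63 − 55) / 18) × 3 = 12.3333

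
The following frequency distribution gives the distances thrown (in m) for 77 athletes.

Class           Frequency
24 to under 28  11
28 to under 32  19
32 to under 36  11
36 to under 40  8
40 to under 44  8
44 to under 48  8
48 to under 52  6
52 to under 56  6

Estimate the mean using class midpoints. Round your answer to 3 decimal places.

37.169

Midpoints: 26, 30, 34, 38, 42, 46, 50, 54
Σfm = 11×26 + 19×30 + 11×34 + 8×38 + 8×42 + 8×46 + 6×50 + 6×54 = 2862
n = Σf = 77
Mean = 2862 / 77 = 37.1688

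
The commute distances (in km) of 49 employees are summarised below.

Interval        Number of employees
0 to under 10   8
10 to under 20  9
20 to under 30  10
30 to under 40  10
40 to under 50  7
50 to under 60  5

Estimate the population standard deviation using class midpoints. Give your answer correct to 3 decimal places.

Midpoints: 5, 15, 25, 35, 45, 55
n = 49, Σfm = 1365, mean = 27.8571
Σfm² = 50025
Σf(m − x̄)² = Σfm² − (Σfm)²/n = 50025 − 1365²/49 = 12000.0000
Population variance = 12000.0000 / 49 = 244.8980
Standard deviation = √244.8980 = 15.6492

15.649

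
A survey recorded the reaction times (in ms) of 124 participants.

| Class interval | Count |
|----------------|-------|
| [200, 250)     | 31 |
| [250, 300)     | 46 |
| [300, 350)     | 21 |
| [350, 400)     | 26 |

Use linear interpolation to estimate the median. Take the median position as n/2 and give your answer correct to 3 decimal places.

Cumulative frequencies: 31, 77, 98, 124
n = 124; position = n/2 = 62.
This falls in the class [250, 300): L = 250, F = 31, f = 46, h = 50.
Median ≈ 250 + ((62 − 31) / 46) × 50 = 283.6957

283.696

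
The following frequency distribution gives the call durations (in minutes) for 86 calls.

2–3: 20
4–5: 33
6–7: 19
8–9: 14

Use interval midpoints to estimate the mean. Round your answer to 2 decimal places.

5.13

Midpoints: 2.5, 4.5, 6.5, 8.5
Σfm = 20×2.5 + 33×4.5 + 19×6.5 + 14×8.5 = 441
n = Σf = 86
Mean = 441 / 86 = 5.1279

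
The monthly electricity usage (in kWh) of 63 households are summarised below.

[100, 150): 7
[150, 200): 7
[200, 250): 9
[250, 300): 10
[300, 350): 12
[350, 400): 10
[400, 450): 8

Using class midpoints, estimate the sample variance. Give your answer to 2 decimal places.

8940.09

Midpoints: 125, 175, 225, 275, 325, 375, 425
n = 63, Σfm = 17925, mean = 284.5238
Σfm² = 5654375
Σf(m − x̄)² = Σfm² − (Σfm)²/n = 5654375 − 17925²/63 = 554285.7143
Sample variance = 554285.7143 / 62 = 8940.0922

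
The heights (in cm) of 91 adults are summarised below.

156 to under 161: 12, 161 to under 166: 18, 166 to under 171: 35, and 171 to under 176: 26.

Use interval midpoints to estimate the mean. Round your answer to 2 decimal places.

167.62

Midpoints: 158.5, 163.5, 168.5, 173.5
Σfm = 12×158.5 + 18×163.5 + 35×168.5 + 26×173.5 = 15253.5
n = Σf = 91
Mean = 15253.5 / 91 = 167.6209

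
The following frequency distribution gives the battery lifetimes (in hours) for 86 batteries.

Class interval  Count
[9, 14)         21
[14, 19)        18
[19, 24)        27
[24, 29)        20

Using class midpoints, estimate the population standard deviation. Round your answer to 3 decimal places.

Midpoints: 11.5, 16.5, 21.5, 26.5
n = 86, Σfm = 1649, mean = 19.1744
Σfm² = 34203.5
Σf(m − x̄)² = Σfm² − (Σfm)²/n = 34203.5 − 1649²/86 = 2584.8837
Population variance = 2584.8837 / 86 = 30.0568
Standard deviation = √30.0568 = 5.4824

5.482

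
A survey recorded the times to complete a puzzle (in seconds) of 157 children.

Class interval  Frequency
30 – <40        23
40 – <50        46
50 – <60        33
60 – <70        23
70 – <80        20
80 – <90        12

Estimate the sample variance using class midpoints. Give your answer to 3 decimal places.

223.518

Midpoints: 35, 45, 55, 65, 75, 85
n = 157, Σfm = 8705, mean = 55.4459
Σfm² = 517525
Σf(m − x̄)² = Σfm² − (Σfm)²/n = 517525 − 8705²/157 = 34868.7898
Sample variance = 34868.7898 / 156 = 223.5179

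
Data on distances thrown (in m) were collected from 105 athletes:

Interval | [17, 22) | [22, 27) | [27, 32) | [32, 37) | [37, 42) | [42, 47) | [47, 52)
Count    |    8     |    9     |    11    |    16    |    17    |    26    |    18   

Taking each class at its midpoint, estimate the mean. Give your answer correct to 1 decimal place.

37.8

Midpoints: 19.5, 24.5, 29.5, 34.5, 39.5, 44.5, 49.5
Σfm = 8×19.5 + 9×24.5 + 11×29.5 + 16×34.5 + 17×39.5 + 26×44.5 + 18×49.5 = 3972.5
n = Σf = 105
Mean = 3972.5 / 105 = 37.8333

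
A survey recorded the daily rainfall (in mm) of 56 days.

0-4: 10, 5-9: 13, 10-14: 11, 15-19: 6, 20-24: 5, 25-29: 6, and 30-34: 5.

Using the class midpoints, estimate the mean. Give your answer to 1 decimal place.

Midpoints: 2, 7, 12, 17, 22, 27, 32
Σfm = 10×2 + 13×7 + 11×12 + 6×17 + 5×22 + 6×27 + 5×32 = 777
n = Σf = 56
Mean = 777 / 56 = 13.8750

13.9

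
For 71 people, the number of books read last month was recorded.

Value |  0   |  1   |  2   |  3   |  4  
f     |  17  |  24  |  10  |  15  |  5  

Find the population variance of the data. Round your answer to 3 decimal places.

Values: 0, 1, 2, 3, 4
n = 71, Σfx = 109, mean = 1.5352
Σfx² = 279
Σf(x − x̄)² = Σfx² − (Σfx)²/n = 279 − 109²/71 = 111.6620
Population variance = 111.6620 / 71 = 1.5727

1.573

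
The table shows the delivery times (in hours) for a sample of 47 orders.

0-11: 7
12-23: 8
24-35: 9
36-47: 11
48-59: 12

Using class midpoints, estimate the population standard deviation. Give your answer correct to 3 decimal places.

16.735

Midpoints: 5.5, 17.5, 29.5, 41.5, 53.5
n = 47, Σfm = 1542.5, mean = 32.8191
Σfm² = 63785.75
Σf(m − x̄)² = Σfm² − (Σfm)²/n = 63785.75 − 1542.5²/47 = 13162.2128
Population variance = 13162.2128 / 47 = 280.0471
Standard deviation = √280.0471 = 16.7346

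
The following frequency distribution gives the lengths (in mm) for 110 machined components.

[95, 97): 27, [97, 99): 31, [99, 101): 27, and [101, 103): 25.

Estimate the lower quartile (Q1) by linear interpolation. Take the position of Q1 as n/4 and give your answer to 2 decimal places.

97.03

Cumulative frequencies: 27, 58, 85, 110
n = 110; position = n/4 = 27.5.
This falls in the class [97, 99): L = 97, F = 27, f = 31, h = 2.
Lower quartile ≈ 97 + ((27.5 − 27) / 31) × 2 = 97.0323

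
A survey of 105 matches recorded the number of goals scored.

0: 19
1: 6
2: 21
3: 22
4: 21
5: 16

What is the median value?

3

Cumulative frequencies: 19, 25, 46, 68, 89, 105
n = 105, so the median is the value in position (n+1)/2 = 53.
Position 53 falls at value 3.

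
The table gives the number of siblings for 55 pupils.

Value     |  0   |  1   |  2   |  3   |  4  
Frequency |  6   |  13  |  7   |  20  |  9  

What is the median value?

Cumulative frequencies: 6, 19, 26, 46, 55
n = 55, so the median is the value in position (n+1)/2 = 28.
Position 28 falls at value 3.

3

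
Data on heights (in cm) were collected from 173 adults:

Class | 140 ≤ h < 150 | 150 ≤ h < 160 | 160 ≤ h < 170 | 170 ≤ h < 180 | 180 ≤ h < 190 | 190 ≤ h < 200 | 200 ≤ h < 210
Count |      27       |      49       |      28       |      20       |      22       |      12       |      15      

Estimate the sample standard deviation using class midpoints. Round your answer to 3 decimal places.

Midpoints: 145, 155, 165, 175, 185, 195, 205
n = 173, Σfm = 29115, mean = 168.2948
Σfm² = 4959325
Σf(m − x̄)² = Σfm² − (Σfm)²/n = 4959325 − 29115²/173 = 59421.9653
Sample variance = 59421.9653 / 172 = 345.4765
Standard deviation = √345.4765 = 18.5870

18.587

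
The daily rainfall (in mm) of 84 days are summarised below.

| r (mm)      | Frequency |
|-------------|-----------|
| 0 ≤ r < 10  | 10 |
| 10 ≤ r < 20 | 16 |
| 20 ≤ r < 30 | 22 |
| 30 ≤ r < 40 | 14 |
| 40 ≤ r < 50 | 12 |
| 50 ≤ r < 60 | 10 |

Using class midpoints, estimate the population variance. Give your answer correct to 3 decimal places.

233.107

Midpoints: 5, 15, 25, 35, 45, 55
n = 84, Σfm = 2420, mean = 28.8095
Σfm² = 89300
Σf(m − x̄)² = Σfm² − (Σfm)²/n = 89300 − 2420²/84 = 19580.9524
Population variance = 19580.9524 / 84 = 233.1066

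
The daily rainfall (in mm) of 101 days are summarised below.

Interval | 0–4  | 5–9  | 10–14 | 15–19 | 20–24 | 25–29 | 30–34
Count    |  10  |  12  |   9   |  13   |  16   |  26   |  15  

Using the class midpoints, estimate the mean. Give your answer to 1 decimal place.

19.5

Midpoints: 2, 7, 12, 17, 22, 27, 32
Σfm = 10×2 + 12×7 + 9×12 + 13×17 + 16×22 + 26×27 + 15×32 = 1967
n = Σf = 101
Mean = 1967 / 101 = 19.4752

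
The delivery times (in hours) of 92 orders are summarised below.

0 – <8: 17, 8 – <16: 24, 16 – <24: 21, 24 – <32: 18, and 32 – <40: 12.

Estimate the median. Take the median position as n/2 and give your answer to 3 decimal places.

17.905

Cumulative frequencies: 17, 41, 62, 80, 92
n = 92; position = n/2 = 46.
This falls in the class 16 – <24: L = 16, F = 41, f = 21, h = 8.
Median ≈ 16 + ((46 − 41) / 21) × 8 = 17.9048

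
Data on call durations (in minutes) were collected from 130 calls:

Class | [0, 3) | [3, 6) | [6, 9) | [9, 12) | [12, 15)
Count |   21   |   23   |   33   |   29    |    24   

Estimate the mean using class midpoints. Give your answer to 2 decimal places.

7.78

Midpoints: 1.5, 4.5, 7.5, 10.5, 13.5
Σfm = 21×1.5 + 23×4.5 + 33×7.5 + 29×10.5 + 24×13.5 = 1011
n = Σf = 130
Mean = 1011 / 130 = 7.7769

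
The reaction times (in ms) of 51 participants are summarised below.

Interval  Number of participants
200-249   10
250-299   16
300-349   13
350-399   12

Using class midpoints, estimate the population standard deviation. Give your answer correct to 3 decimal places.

52.723

Midpoints: 224.5, 274.5, 324.5, 374.5
n = 51, Σfm = 15349.5, mean = 300.9706
Σfm² = 4761512.75
Σf(m − x̄)² = Σfm² − (Σfm)²/n = 4761512.75 − 15349.5²/51 = 141764.7059
Population variance = 141764.7059 / 51 = 2779.7001
Standard deviation = √2779.7001 = 52.7229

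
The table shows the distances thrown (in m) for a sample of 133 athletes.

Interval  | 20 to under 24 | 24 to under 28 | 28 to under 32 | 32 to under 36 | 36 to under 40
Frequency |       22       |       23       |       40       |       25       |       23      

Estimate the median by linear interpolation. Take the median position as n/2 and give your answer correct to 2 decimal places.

30.15

Cumulative frequencies: 22, 45, 85, 110, 133
n = 133; position = n/2 = 66.5.
This falls in the class 28 to under 32: L = 28, F = 45, f = 40, h = 4.
Median ≈ 28 + ((66.5 − 45) / 40) × 4 = 30.1500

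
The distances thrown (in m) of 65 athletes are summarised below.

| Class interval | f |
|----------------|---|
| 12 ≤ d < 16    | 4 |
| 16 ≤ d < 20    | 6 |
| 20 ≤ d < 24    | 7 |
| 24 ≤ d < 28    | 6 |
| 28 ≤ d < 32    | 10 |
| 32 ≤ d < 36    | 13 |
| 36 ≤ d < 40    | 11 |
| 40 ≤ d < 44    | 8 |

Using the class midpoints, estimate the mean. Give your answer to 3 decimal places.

30.308

Midpoints: 14, 18, 22, 26, 30, 34, 38, 42
Σfm = 4×14 + 6×18 + 7×22 + 6×26 + 10×30 + 13×34 + 11×38 + 8×42 = 1970
n = Σf = 65
Mean = 1970 / 65 = 30.3077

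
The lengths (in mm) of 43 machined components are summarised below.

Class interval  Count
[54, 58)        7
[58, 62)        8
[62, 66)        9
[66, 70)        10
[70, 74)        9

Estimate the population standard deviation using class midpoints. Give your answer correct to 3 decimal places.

5.495

Midpoints: 56, 60, 64, 68, 72
n = 43, Σfm = 2776, mean = 64.5581
Σfm² = 180512
Σf(m − x̄)² = Σfm² − (Σfm)²/n = 180512 − 2776²/43 = 1298.6047
Population variance = 1298.6047 / 43 = 30.2001
Standard deviation = √30.2001 = 5.4955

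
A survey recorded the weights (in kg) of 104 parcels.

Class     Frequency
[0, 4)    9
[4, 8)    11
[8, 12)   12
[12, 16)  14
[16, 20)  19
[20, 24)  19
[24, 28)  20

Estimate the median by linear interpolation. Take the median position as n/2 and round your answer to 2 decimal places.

Cumulative frequencies: 9, 20, 32, 46, 65, 84, 104
n = 104; position = n/2 = 52.
This falls in the class [16, 20): L = 16, F = 46, f = 19, h = 4.
Median ≈ 16 + ((52 − 46) / 19) × 4 = 17.2632

17.26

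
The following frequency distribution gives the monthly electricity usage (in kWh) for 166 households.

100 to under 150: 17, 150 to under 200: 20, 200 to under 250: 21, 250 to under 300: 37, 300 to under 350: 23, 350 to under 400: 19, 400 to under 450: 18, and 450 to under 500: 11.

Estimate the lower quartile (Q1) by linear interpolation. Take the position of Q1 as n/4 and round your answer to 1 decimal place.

210.7

Cumulative frequencies: 17, 37, 58, 95, 118, 137, 155, 166
n = 166; position = n/4 = 41.5.
This falls in the class 200 to under 250: L = 200, F = 37, f = 21, h = 50.
Lower quartile ≈ 200 + ((41.5 − 37) / 21) × 50 = 210.7143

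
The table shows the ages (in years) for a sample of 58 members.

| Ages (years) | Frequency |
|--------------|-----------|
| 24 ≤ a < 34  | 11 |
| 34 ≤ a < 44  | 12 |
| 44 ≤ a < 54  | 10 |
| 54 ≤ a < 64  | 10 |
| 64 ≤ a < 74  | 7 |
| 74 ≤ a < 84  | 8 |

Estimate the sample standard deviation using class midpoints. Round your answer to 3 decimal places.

Midpoints: 29, 39, 49, 59, 69, 79
n = 58, Σfm = 2982, mean = 51.4138
Σfm² = 169578
Σf(m − x̄)² = Σfm² − (Σfm)²/n = 169578 − 2982²/58 = 16262.0690
Sample variance = 16262.0690 / 57 = 285.2995
Standard deviation = √285.2995 = 16.8908

16.891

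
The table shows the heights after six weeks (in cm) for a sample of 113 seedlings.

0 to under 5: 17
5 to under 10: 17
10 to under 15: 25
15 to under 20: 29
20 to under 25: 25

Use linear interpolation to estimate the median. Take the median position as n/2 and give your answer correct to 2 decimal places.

14.50

Cumulative frequencies: 17, 34, 59, 88, 113
n = 113; position = n/2 = 56.5.
This falls in the class 10 to under 15: L = 10, F = 34, f = 25, h = 5.
Median ≈ 10 + ((56.5 − 34) / 25) × 5 = 14.5000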